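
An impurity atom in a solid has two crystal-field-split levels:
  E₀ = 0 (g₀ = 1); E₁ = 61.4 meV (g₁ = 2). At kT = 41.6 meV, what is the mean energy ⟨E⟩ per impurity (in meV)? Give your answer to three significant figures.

Eᵢ/kT = 0, 1.4760.
Z = Σ gᵢe^(−Eᵢ/kT) = 1·e^(−0) + 2·e^(−1.4760) = 1.0000 + 0.45710 = 1.4571.
⟨E⟩ = Σ Eᵢ gᵢe^(−Eᵢ/kT) / Z = (0·1.0000 + 61.4·0.45710) / 1.4571 = 19.3 meV.

19.3 meV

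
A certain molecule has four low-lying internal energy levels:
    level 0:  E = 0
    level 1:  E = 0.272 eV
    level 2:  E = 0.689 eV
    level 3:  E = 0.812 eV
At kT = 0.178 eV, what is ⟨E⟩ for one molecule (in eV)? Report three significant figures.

Eᵢ/kT = 0, 1.5281, 3.8708, 4.5618.
Z = Σ e^(−Eᵢ/kT) = e^(−0) + e^(−1.5281) + e^(−3.8708) + e^(−4.5618) = 1.0000 + 0.21695 + 0.020842 + 0.010443 = 1.2482.
⟨E⟩ = Σ Eᵢ e^(−Eᵢ/kT) / Z = (0·1.0000 + 0.272·0.21695 + 0.689·0.020842 + 0.812·0.010443) / 1.2482 = 0.0656 eV.

0.0656 eV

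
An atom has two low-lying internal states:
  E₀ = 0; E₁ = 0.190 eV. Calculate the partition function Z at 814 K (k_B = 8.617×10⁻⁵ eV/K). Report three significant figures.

k_BT = 8.617×10⁻⁵ × 814 K = 0.070142 eV.
Eᵢ/kT = 0, 2.7088.
Z = Σ e^(−Eᵢ/kT) = e^(−0) + e^(−2.7088) = 1.0000 + 0.066617 = 1.0666.

Z = 1.07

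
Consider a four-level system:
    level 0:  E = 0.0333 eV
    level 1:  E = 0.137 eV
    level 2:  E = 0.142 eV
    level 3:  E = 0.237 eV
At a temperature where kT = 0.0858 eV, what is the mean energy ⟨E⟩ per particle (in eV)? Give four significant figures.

0.08144 eV

Eᵢ/kT = 0.388112, 1.59674, 1.65501, 2.76224.
Z = Σ e^(−Eᵢ/kT) = e^(−0.388112) + e^(−1.59674) + e^(−1.65501) + e^(−2.76224) = 0.678336 + 0.202556 + 0.191090 + 0.0631502 = 1.13513.
⟨E⟩ = Σ Eᵢ e^(−Eᵢ/kT) / Z = (0.0333·0.678336 + 0.137·0.202556 + 0.142·0.191090 + 0.237·0.0631502) / 1.13513 = 0.08144 eV.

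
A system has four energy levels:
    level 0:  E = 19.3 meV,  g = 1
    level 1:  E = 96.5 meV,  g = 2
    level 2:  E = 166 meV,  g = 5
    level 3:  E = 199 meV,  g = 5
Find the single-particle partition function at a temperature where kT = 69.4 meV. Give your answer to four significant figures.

Z = 1.997

Eᵢ/kT = 0.278098, 1.39049, 2.39193, 2.86744.
Z = Σ gᵢe^(−Eᵢ/kT) = 1·e^(−0.278098) + 2·e^(−1.39049) + 5·e^(−2.39193) + 5·e^(−2.86744) = 0.757223 + 0.497907 + 0.457265 + 0.284221 = 1.99662.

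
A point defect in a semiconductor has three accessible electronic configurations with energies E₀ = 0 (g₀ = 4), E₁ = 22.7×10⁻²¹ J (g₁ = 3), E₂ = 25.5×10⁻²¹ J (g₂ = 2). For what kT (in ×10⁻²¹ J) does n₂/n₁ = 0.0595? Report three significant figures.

n₂/n₁ = (g₂/g₁) exp[−(E₂−E₁)/kT] = 0.0595.
⇒ (E₂−E₁)/kT = ln((2/3)/0.0595) = ln(11.204) = 2.4163.
kT = 2.8 ×10⁻²¹ J / 2.4163 = 1.16 ×10⁻²¹ J.

1.16 ×10⁻²¹ J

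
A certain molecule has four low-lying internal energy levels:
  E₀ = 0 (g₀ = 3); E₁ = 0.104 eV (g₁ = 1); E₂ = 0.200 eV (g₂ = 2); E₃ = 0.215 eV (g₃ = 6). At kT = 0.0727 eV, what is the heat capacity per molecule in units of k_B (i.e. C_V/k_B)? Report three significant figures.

Eᵢ/kT = 0, 1.4305, 2.7510, 2.9574.
Z = Σ gᵢe^(−Eᵢ/kT) = 3·e^(−0) + 1·e^(−1.4305) + 2·e^(−2.7510) + 6·e^(−2.9574) = 3.0000 + 0.23919 + 0.12773 + 0.31172 = 3.6786.
⟨E⟩ = 0.031926 eV, ⟨E²⟩ = 0.0060092 eV².
C_V/k_B = (⟨E²⟩ − ⟨E⟩²)/(kT)² = (0.0060092 − 0.0010193)/0.0052853 = 0.944.

0.944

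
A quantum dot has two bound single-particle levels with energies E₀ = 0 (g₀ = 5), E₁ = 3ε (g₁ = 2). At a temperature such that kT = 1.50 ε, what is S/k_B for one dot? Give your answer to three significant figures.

1.76

Eᵢ/kT = 0, 2.0000.
Z = Σ gᵢe^(−Eᵢ/kT) = 5·e^(−0) + 2·e^(−2.0000) = 5.0000 + 0.27067 = 5.2707.
⟨E⟩ = Σ EᵢPᵢ = 0.15406 ε.
S/k_B = ln Z + ⟨E⟩/kT = ln(5.2707) + 0.15406/1.50 = 1.6622 + 0.10271 = 1.76.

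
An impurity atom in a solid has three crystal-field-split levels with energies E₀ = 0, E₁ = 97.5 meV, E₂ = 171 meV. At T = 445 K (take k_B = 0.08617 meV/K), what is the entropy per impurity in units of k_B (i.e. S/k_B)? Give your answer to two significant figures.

0.32

k_BT = 0.08617 × 445 K = 38.35 meV.
Eᵢ/kT = 0, 2.542, 4.459.
Z = Σ e^(−Eᵢ/kT) = e^(−0) + e^(−2.542) + e^(−4.459) = 1.000 + 0.07871 + 0.01157 = 1.090.
⟨E⟩ = Σ EᵢPᵢ = 8.856 meV.
S/k_B = ln Z + ⟨E⟩/kT = ln(1.090) + 8.856/38.35 = 0.08618 + 0.2309 = 0.32.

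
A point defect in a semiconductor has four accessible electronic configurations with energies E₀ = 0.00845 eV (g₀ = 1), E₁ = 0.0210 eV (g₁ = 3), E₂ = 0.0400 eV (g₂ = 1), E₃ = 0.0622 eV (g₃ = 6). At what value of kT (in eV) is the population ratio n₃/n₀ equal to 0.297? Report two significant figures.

n₃/n₀ = (g₃/g₀) exp[−(E₃−E₀)/kT] = 0.297.
⇒ (E₃−E₀)/kT = ln((6/1)/0.297) = ln(20.20) = 3.006.
kT = 0.05375 eV / 3.006 = 0.018 eV.

0.018 eV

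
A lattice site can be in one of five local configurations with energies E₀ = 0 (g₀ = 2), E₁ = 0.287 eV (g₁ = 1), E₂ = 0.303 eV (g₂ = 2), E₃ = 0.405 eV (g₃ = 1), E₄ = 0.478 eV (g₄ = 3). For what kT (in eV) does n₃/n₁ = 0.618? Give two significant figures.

n₃/n₁ = (g₃/g₁) exp[−(E₃−E₁)/kT] = 0.618.
⇒ (E₃−E₁)/kT = ln((1/1)/0.618) = ln(1.618) = 0.4812.
kT = 0.118 eV / 0.4812 = 0.25 eV.

0.25 eV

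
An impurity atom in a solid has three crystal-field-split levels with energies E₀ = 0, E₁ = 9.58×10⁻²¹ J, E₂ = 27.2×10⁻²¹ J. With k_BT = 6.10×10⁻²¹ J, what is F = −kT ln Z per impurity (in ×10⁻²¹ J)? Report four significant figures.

-1.211 ×10⁻²¹ J

Eᵢ/kT = 0, 1.57049, 4.45902.
Z = Σ e^(−Eᵢ/kT) = e^(−0) + e^(−1.57049) + e^(−4.45902) = 1.00000 + 0.207943 + 0.0115737 = 1.21952.
F = −kT ln Z = −6.10 × ln(1.21952) = −6.10 × 0.198457 = -1.211 ×10⁻²¹ J.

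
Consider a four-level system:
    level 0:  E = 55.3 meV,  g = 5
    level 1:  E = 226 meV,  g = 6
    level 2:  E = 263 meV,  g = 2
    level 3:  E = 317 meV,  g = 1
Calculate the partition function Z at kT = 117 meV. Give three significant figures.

Z = 4.26

Eᵢ/kT = 0.47265, 1.9316, 2.2479, 2.7094.
Z = Σ gᵢe^(−Eᵢ/kT) = 5·e^(−0.47265) + 6·e^(−1.9316) + 2·e^(−2.2479) + 1·e^(−2.7094) = 3.1167 + 0.86950 + 0.21124 + 0.066577 = 4.2640.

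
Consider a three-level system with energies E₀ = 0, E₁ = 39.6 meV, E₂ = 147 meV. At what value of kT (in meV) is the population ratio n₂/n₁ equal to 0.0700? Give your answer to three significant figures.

n₂/n₁ = exp[−(E₂−E₁)/kT] = 0.0700.
⇒ (E₂−E₁)/kT = ln(1/0.0700) = ln(14.286) = 2.6593.
kT = 107.4 meV / 2.6593 = 40.4 meV.

40.4 meV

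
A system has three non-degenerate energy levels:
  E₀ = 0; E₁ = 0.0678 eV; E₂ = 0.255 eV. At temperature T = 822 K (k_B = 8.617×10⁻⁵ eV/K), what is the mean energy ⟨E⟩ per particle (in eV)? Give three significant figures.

0.0234 eV

k_BT = 8.617×10⁻⁵ × 822 K = 0.070832 eV.
Eᵢ/kT = 0, 0.95719, 3.6001.
Z = Σ e^(−Eᵢ/kT) = e^(−0) + e^(−0.95719) + e^(−3.6001) = 1.0000 + 0.38397 + 0.027321 = 1.4113.
⟨E⟩ = Σ Eᵢ e^(−Eᵢ/kT) / Z = (0·1.0000 + 0.0678·0.38397 + 0.255·0.027321) / 1.4113 = 0.0234 eV.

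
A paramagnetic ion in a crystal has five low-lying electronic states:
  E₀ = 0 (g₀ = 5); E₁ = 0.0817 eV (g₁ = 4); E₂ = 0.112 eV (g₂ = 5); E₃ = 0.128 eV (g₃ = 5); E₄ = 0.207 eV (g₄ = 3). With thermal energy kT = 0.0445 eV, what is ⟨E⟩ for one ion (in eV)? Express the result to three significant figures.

0.0219 eV

Eᵢ/kT = 0, 1.8360, 2.5169, 2.8764, 4.6517.
Z = Σ gᵢe^(−Eᵢ/kT) = 5·e^(−0) + 4·e^(−1.8360) + 5·e^(−2.5169) + 5·e^(−2.8764) + 3·e^(−4.6517) = 5.0000 + 0.63782 + 0.40355 + 0.28169 + 0.028636 = 6.3517.
⟨E⟩ = Σ Eᵢ gᵢe^(−Eᵢ/kT) / Z = (0·5.0000 + 0.0817·0.63782 + 0.112·0.40355 + 0.128·0.28169 + 0.207·0.028636) / 6.3517 = 0.0219 eV.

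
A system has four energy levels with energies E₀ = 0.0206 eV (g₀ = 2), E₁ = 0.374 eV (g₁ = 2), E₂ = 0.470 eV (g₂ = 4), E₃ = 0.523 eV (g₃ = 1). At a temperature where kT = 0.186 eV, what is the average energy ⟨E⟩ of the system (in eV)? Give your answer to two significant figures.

0.13 eV

Eᵢ/kT = 0.1108, 2.011, 2.527, 2.812.
Z = Σ gᵢe^(−Eᵢ/kT) = 2·e^(−0.1108) + 2·e^(−2.011) + 4·e^(−2.527) + 1·e^(−2.812) = 1.790 + 0.2677 + 0.3196 + 0.06008 = 2.437.
⟨E⟩ = Σ Eᵢ gᵢe^(−Eᵢ/kT) / Z = (0.0206·1.790 + 0.374·0.2677 + 0.470·0.3196 + 0.523·0.06008) / 2.437 = 0.13 eV.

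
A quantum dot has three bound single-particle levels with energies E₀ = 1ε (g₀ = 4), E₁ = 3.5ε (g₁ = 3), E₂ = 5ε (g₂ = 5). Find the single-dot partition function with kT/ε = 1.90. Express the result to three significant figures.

Eᵢ/kT = 0.52632, 1.8421, 2.6316.
Z = Σ gᵢe^(−Eᵢ/kT) = 4·e^(−0.52632) + 3·e^(−1.8421) + 5·e^(−2.6316) = 2.3631 + 0.47545 + 0.35982 = 3.1984.

Z = 3.20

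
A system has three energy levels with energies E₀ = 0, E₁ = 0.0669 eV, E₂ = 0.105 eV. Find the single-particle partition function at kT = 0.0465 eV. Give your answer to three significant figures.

Z = 1.34

Eᵢ/kT = 0, 1.4387, 2.2581.
Z = Σ e^(−Eᵢ/kT) = e^(−0) + e^(−1.4387) + e^(−2.2581) = 1.0000 + 0.23724 + 0.10455 = 1.3418.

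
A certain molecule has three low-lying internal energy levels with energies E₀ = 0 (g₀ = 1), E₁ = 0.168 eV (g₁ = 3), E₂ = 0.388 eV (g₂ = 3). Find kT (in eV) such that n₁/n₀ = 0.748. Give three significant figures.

n₁/n₀ = (g₁/g₀) exp[−(E₁−E₀)/kT] = 0.748.
⇒ (E₁−E₀)/kT = ln((3/1)/0.748) = ln(4.0107) = 1.3890.
kT = 0.168 eV / 1.3890 = 0.121 eV.

0.121 eV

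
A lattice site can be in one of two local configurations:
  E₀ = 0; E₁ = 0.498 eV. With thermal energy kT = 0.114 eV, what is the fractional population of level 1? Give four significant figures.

Eᵢ/kT = 0, 4.36842.
Z = Σ e^(−Eᵢ/kT) = e^(−0) + e^(−4.36842) = 1.00000 + 0.0126712 = 1.01267.
P₁ = e^(−E₁/kT) / Z = 0.0126712/1.01267 = 0.01251.

0.01251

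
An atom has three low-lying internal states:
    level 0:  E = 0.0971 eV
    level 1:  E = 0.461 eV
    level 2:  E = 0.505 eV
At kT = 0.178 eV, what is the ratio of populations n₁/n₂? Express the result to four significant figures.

n₁/n₂ = exp[−(E₁−E₂)/kT] = exp(−(-0.044 eV)/(0.178 eV)) = exp(0.247191) = 1.280.

1.280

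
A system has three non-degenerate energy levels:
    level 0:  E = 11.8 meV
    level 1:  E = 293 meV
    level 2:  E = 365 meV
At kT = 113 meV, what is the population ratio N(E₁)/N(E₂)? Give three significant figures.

1.89

n₁/n₂ = exp[−(E₁−E₂)/kT] = exp(−(-72 meV)/(113 meV)) = exp(0.63717) = 1.89.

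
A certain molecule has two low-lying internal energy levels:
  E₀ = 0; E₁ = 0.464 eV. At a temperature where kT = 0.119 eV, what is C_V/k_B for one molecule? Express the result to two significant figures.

0.30

Eᵢ/kT = 0, 3.899.
Z = Σ e^(−Eᵢ/kT) = e^(−0) + e^(−3.899) = 1.000 + 0.02026 = 1.020.
⟨E⟩ = 0.009216 eV, ⟨E²⟩ = 0.004276 eV².
C_V/k_B = (⟨E²⟩ − ⟨E⟩²)/(kT)² = (0.004276 − 0.00008493)/0.01416 = 0.30.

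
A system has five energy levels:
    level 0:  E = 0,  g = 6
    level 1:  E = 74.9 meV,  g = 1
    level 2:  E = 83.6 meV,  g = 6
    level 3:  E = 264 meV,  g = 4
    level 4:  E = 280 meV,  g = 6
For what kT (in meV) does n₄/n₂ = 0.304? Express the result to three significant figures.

n₄/n₂ = (g₄/g₂) exp[−(E₄−E₂)/kT] = 0.304.
⇒ (E₄−E₂)/kT = ln((6/6)/0.304) = ln(3.2895) = 1.1907.
kT = 196.4 meV / 1.1907 = 165 meV.

165 meV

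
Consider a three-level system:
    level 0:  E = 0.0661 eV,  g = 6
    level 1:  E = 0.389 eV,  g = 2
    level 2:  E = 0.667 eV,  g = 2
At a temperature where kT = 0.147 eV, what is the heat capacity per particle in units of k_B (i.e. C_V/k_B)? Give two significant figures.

0.25

Eᵢ/kT = 0.4497, 2.646, 4.537.
Z = Σ gᵢe^(−Eᵢ/kT) = 6·e^(−0.4497) + 2·e^(−2.646) + 2·e^(−4.537) = 3.827 + 0.1419 + 0.02141 = 3.990.
⟨E⟩ = 0.08081 eV, ⟨E²⟩ = 0.01196 eV².
C_V/k_B = (⟨E²⟩ − ⟨E⟩²)/(kT)² = (0.01196 − 0.006530)/0.02161 = 0.25.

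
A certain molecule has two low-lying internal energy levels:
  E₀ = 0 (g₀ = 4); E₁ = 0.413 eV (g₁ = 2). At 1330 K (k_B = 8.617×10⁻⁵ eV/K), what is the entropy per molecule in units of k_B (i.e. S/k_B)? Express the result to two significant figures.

k_BT = 8.617×10⁻⁵ × 1330 K = 0.1146 eV.
Eᵢ/kT = 0, 3.604.
Z = Σ gᵢe^(−Eᵢ/kT) = 4·e^(−0) + 2·e^(−3.604) = 4.000 + 0.05443 = 4.054.
⟨E⟩ = Σ EᵢPᵢ = 0.005545 eV.
S/k_B = ln Z + ⟨E⟩/kT = ln(4.054) + 0.005545/0.1146 = 1.400 + 0.04839 = 1.4.

1.4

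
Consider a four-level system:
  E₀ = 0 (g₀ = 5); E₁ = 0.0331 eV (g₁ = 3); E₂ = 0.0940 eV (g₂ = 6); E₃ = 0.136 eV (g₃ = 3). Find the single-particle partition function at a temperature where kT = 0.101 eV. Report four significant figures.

Eᵢ/kT = 0, 0.327723, 0.930693, 1.34653.
Z = Σ gᵢe^(−Eᵢ/kT) = 5·e^(−0) + 3·e^(−0.327723) + 6·e^(−0.930693) + 3·e^(−1.34653) = 5.00000 + 2.16169 + 2.36568 + 0.780424 = 10.3078.

Z = 10.31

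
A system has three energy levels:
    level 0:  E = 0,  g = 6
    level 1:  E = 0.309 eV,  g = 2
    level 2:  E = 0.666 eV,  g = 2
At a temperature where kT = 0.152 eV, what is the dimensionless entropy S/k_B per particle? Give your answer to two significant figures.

Eᵢ/kT = 0, 2.033, 4.382.
Z = Σ gᵢe^(−Eᵢ/kT) = 6·e^(−0) + 2·e^(−2.033) + 2·e^(−4.382) = 6.000 + 0.2619 + 0.02500 = 6.287.
⟨E⟩ = Σ EᵢPᵢ = 0.01552 eV.
S/k_B = ln Z + ⟨E⟩/kT = ln(6.287) + 0.01552/0.152 = 1.838 + 0.1021 = 1.9.

1.9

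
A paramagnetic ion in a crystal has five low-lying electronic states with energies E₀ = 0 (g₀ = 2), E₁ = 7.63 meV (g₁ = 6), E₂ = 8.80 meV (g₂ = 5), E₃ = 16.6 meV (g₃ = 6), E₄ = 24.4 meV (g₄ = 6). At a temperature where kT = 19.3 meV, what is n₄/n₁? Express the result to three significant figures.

n₄/n₁ = (g₄/g₁) exp[−(E₄−E₁)/kT] = (6/6) × exp(−(16.77 meV)/(19.3 meV)) = (6/6) × exp(-0.86891) = 0.419.

0.419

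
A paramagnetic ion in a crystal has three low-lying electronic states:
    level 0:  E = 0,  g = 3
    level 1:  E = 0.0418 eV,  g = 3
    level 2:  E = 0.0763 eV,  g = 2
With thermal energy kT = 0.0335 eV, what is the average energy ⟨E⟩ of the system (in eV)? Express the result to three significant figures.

0.0127 eV

Eᵢ/kT = 0, 1.2478, 2.2776.
Z = Σ gᵢe^(−Eᵢ/kT) = 3·e^(−0) + 3·e^(−1.2478) + 2·e^(−2.2776) = 3.0000 + 0.86141 + 0.20506 = 4.0665.
⟨E⟩ = Σ Eᵢ gᵢe^(−Eᵢ/kT) / Z = (0·3.0000 + 0.0418·0.86141 + 0.0763·0.20506) / 4.0665 = 0.0127 eV.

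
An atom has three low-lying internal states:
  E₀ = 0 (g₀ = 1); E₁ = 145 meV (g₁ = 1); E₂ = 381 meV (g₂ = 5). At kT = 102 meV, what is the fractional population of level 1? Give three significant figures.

0.177

Eᵢ/kT = 0, 1.4216, 3.7353.
Z = Σ gᵢe^(−Eᵢ/kT) = 1·e^(−0) + 1·e^(−1.4216) + 5·e^(−3.7353) = 1.0000 + 0.24133 + 0.11933 = 1.3607.
P₁ = g₁ e^(−E₁/kT) / Z = 0.24133/1.3607 = 0.177.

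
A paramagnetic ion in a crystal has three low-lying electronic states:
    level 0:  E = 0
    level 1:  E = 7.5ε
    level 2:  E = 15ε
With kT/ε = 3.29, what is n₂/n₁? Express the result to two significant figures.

n₂/n₁ = exp[−(E₂−E₁)/kT] = exp(−(7.5ε)/(3.29ε)) = exp(-2.280) = 0.10.

0.10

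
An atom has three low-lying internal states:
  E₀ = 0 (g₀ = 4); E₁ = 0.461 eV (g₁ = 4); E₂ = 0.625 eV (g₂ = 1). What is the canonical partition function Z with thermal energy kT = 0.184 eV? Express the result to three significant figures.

Z = 4.36

Eᵢ/kT = 0, 2.5054, 3.3967.
Z = Σ gᵢe^(−Eᵢ/kT) = 4·e^(−0) + 4·e^(−2.5054) + 1·e^(−3.3967) = 4.0000 + 0.32657 + 0.033484 = 4.3601.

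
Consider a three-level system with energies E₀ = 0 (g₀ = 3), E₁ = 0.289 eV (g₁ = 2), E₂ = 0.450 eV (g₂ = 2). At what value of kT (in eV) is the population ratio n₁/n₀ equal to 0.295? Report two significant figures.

0.35 eV

n₁/n₀ = (g₁/g₀) exp[−(E₁−E₀)/kT] = 0.295.
⇒ (E₁−E₀)/kT = ln((2/3)/0.295) = ln(2.260) = 0.8154.
kT = 0.289 eV / 0.8154 = 0.35 eV.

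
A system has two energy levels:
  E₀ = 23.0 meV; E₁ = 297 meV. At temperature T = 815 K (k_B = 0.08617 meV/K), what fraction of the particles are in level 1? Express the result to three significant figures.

k_BT = 0.08617 × 815 K = 70.229 meV.
Eᵢ/kT = 0.32750, 4.2290.
Z = Σ e^(−Eᵢ/kT) = e^(−0.32750) + e^(−4.2290) = 0.72072 + 0.014567 = 0.73529.
P₁ = e^(−E₁/kT) / Z = 0.014567/0.73529 = 0.0198.

0.0198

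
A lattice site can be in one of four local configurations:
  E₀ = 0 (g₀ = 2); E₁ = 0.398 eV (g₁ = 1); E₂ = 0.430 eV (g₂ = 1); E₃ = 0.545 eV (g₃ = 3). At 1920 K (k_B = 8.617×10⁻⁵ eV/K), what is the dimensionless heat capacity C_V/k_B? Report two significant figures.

k_BT = 8.617×10⁻⁵ × 1920 K = 0.1654 eV.
Eᵢ/kT = 0, 2.406, 2.600, 3.295.
Z = Σ gᵢe^(−Eᵢ/kT) = 2·e^(−0) + 1·e^(−2.406) + 1·e^(−2.600) + 3·e^(−3.295) = 2.000 + 0.09018 + 0.07427 + 0.1112 = 2.276.
⟨E⟩ = 0.05643 eV, ⟨E²⟩ = 0.02682 eV².
C_V/k_B = (⟨E²⟩ − ⟨E⟩²)/(kT)² = (0.02682 − 0.003184)/0.02736 = 0.86.

0.86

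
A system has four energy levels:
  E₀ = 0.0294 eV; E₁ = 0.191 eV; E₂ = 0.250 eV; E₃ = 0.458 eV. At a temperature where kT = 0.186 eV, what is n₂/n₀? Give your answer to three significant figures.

0.305

n₂/n₀ = exp[−(E₂−E₀)/kT] = exp(−(0.2206 eV)/(0.186 eV)) = exp(-1.1860) = 0.305.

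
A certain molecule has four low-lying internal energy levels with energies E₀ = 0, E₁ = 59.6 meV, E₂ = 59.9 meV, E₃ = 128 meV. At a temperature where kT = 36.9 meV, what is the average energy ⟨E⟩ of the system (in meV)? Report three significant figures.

19.4 meV

Eᵢ/kT = 0, 1.6152, 1.6233, 3.4688.
Z = Σ e^(−Eᵢ/kT) = e^(−0) + e^(−1.6152) + e^(−1.6233) + e^(−3.4688) = 1.0000 + 0.19885 + 0.19725 + 0.031154 = 1.4273.
⟨E⟩ = Σ Eᵢ e^(−Eᵢ/kT) / Z = (0·1.0000 + 59.6·0.19885 + 59.9·0.19725 + 128·0.031154) / 1.4273 = 19.4 meV.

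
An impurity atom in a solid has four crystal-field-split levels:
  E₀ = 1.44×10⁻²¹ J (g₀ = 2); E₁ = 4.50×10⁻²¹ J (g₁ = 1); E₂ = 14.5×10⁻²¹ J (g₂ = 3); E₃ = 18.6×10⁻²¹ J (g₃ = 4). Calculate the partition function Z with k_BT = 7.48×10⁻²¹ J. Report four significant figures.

Z = 2.962

Eᵢ/kT = 0.192513, 0.601604, 1.93850, 2.48663.
Z = Σ gᵢe^(−Eᵢ/kT) = 2·e^(−0.192513) + 1·e^(−0.601604) + 3·e^(−1.93850) + 4·e^(−2.48663) = 1.64977 + 0.547932 + 0.431759 + 0.332759 = 2.96222.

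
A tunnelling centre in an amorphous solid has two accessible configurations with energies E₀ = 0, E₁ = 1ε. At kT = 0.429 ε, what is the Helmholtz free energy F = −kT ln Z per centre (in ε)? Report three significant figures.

-0.0398 ε

Eᵢ/kT = 0, 2.3310.
Z = Σ e^(−Eᵢ/kT) = e^(−0) + e^(−2.3310) = 1.0000 + 0.097198 = 1.0972.
F = −kT ln Z = −0.429 × ln(1.0972) = −0.429 × 0.092761 = -0.0398 ε.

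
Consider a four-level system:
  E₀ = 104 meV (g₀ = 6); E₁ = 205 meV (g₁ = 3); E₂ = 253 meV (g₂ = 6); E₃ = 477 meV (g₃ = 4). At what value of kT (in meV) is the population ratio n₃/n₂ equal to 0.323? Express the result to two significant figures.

n₃/n₂ = (g₃/g₂) exp[−(E₃−E₂)/kT] = 0.323.
⇒ (E₃−E₂)/kT = ln((4/6)/0.323) = ln(2.064) = 0.7246.
kT = 224 meV / 0.7246 = 310 meV.

310 meV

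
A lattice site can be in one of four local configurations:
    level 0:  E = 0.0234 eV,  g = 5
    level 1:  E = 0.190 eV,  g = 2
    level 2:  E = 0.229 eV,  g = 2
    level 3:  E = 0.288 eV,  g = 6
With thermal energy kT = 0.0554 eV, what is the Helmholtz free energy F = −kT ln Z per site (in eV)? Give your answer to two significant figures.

-0.068 eV

Eᵢ/kT = 0.4224, 3.430, 4.134, 5.199.
Z = Σ gᵢe^(−Eᵢ/kT) = 5·e^(−0.4224) + 2·e^(−3.430) + 2·e^(−4.134) + 6·e^(−5.199) = 3.277 + 0.06477 + 0.03204 + 0.03313 = 3.407.
F = −kT ln Z = −0.0554 × ln(3.407) = −0.0554 × 1.226 = -0.068 eV.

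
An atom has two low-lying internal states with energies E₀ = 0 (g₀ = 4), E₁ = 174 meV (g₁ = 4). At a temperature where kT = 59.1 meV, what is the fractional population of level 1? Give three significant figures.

Eᵢ/kT = 0, 2.9442.
Z = Σ gᵢe^(−Eᵢ/kT) = 4·e^(−0) + 4·e^(−2.9442) = 4.0000 + 0.21058 = 4.2106.
P₁ = g₁ e^(−E₁/kT) / Z = 0.21058/4.2106 = 0.0500.

0.0500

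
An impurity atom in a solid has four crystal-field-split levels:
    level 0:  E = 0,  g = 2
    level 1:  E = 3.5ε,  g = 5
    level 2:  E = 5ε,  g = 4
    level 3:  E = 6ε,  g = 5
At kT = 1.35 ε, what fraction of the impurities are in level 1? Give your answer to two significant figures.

0.15

Eᵢ/kT = 0, 2.593, 3.704, 4.444.
Z = Σ gᵢe^(−Eᵢ/kT) = 2·e^(−0) + 5·e^(−2.593) + 4·e^(−3.704) + 5·e^(−4.444) = 2.000 + 0.3740 + 0.09850 + 0.05874 = 2.531.
P₁ = g₁ e^(−E₁/kT) / Z = 0.3740/2.531 = 0.15.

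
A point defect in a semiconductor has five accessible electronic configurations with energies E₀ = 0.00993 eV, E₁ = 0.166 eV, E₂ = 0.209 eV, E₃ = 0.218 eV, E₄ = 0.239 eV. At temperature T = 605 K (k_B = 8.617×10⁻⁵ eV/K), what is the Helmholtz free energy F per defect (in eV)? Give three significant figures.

k_BT = 8.617×10⁻⁵ × 605 K = 0.052133 eV.
Eᵢ/kT = 0.19047, 3.1842, 4.0090, 4.1816, 4.5844.
Z = Σ e^(−Eᵢ/kT) = e^(−0.19047) + e^(−3.1842) + e^(−4.0090) + e^(−4.1816) + e^(−4.5844) = 0.82657 + 0.041411 + 0.018152 + 0.015274 + 0.010210 = 0.91162.
F = −kT ln Z = −0.052133 × ln(0.91162) = −0.052133 × -0.092532 = 0.00482 eV.

0.00482 eV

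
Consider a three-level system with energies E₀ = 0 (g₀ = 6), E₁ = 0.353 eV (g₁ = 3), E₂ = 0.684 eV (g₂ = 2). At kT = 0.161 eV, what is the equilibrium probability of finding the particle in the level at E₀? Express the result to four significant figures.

Eᵢ/kT = 0, 2.19255, 4.24845.
Z = Σ gᵢe^(−Eᵢ/kT) = 6·e^(−0) + 3·e^(−2.19255) + 2·e^(−4.24845) = 6.00000 + 0.334895 + 0.0285727 = 6.36347.
P₀ = g₀ e^(−E₀/kT) / Z = 6.00000/6.36347 = 0.9429.

0.9429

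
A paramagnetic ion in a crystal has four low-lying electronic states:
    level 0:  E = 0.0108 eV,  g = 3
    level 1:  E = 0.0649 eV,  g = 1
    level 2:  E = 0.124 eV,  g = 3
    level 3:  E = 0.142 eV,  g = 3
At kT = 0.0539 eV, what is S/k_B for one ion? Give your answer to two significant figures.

1.8

Eᵢ/kT = 0.2004, 1.204, 2.301, 2.635.
Z = Σ gᵢe^(−Eᵢ/kT) = 3·e^(−0.2004) + 1·e^(−1.204) + 3·e^(−2.301) + 3·e^(−2.635) = 2.455 + 0.3000 + 0.3005 + 0.2152 = 3.271.
⟨E⟩ = Σ EᵢPᵢ = 0.03479 eV.
S/k_B = ln Z + ⟨E⟩/kT = ln(3.271) + 0.03479/0.0539 = 1.185 + 0.6455 = 1.8.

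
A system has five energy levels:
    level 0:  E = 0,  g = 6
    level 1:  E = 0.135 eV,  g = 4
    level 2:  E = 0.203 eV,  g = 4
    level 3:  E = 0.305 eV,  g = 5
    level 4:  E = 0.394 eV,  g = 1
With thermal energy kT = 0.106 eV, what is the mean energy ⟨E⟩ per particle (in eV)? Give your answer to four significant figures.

Eᵢ/kT = 0, 1.27358, 1.91509, 2.87736, 3.71698.
Z = Σ gᵢe^(−Eᵢ/kT) = 6·e^(−0) + 4·e^(−1.27358) + 4·e^(−1.91509) + 5·e^(−2.87736) + 1·e^(−3.71698) = 6.00000 + 1.11931 + 0.589314 + 0.281416 + 0.0243073 = 8.01435.
⟨E⟩ = Σ Eᵢ gᵢe^(−Eᵢ/kT) / Z = (0·6.00000 + 0.135·1.11931 + 0.203·0.589314 + 0.305·0.281416 + 0.394·0.0243073) / 8.01435 = 0.04569 eV.

0.04569 eV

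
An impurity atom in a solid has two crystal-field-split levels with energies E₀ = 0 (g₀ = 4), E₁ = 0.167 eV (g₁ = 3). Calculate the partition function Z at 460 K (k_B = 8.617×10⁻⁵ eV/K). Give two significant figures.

Z = 4.0

k_BT = 8.617×10⁻⁵ × 460 K = 0.03964 eV.
Eᵢ/kT = 0, 4.213.
Z = Σ gᵢe^(−Eᵢ/kT) = 4·e^(−0) + 3·e^(−4.213) = 4.000 + 0.04441 = 4.044.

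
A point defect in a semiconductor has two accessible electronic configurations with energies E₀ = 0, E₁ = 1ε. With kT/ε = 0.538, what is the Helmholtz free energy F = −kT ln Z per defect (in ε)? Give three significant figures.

Eᵢ/kT = 0, 1.8587.
Z = Σ e^(−Eᵢ/kT) = e^(−0) + e^(−1.8587) = 1.0000 + 0.15588 = 1.1559.
F = −kT ln Z = −0.538 × ln(1.1559) = −0.538 × 0.14488 = -0.0779 ε.

-0.0779 ε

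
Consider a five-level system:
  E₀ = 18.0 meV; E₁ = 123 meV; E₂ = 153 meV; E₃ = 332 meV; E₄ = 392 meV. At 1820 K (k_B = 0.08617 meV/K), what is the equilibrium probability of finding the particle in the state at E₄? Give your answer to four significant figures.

0.04261

k_BT = 0.08617 × 1820 K = 156.829 meV.
Eᵢ/kT = 0.114775, 0.784294, 0.975585, 2.11696, 2.49954.
Z = Σ e^(−Eᵢ/kT) = e^(−0.114775) + e^(−0.784294) + e^(−0.975585) + e^(−2.11696) + e^(−2.49954) = 0.891567 + 0.456442 + 0.376972 + 0.120397 + 0.0821228 = 1.92750.
P₄ = e^(−E₄/kT) / Z = 0.0821228/1.92750 = 0.04261.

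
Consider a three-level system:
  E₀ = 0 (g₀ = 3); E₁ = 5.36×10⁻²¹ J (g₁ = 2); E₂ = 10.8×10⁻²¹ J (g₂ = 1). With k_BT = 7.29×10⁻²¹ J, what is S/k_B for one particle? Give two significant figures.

Eᵢ/kT = 0, 0.7353, 1.481.
Z = Σ gᵢe^(−Eᵢ/kT) = 3·e^(−0) + 2·e^(−0.7353) + 1·e^(−1.481) = 3.000 + 0.9587 + 0.2274 = 4.186.
⟨E⟩ = Σ EᵢPᵢ = 1.814 ×10⁻²¹ J.
S/k_B = ln Z + ⟨E⟩/kT = ln(4.186) + 1.814/7.29 = 1.432 + 0.2488 = 1.7.

1.7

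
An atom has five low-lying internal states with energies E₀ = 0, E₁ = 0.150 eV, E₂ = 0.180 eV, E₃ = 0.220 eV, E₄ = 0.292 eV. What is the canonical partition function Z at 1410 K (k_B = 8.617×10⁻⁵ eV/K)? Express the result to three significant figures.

k_BT = 8.617×10⁻⁵ × 1410 K = 0.12150 eV.
Eᵢ/kT = 0, 1.2346, 1.4815, 1.8107, 2.4033.
Z = Σ e^(−Eᵢ/kT) = e^(−0) + e^(−1.2346) + e^(−1.4815) + e^(−1.8107) + e^(−2.4033) = 1.0000 + 0.29095 + 0.22730 + 0.16354 + 0.090419 = 1.7722.

Z = 1.77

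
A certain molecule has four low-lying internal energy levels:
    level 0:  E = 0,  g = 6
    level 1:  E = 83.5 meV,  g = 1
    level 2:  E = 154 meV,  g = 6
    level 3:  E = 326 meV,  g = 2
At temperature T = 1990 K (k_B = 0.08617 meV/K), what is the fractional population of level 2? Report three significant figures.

k_BT = 0.08617 × 1990 K = 171.48 meV.
Eᵢ/kT = 0, 0.48694, 0.89806, 1.9011.
Z = Σ gᵢe^(−Eᵢ/kT) = 6·e^(−0) + 1·e^(−0.48694) + 6·e^(−0.89806) + 2·e^(−1.9011) = 6.0000 + 0.61450 + 2.4442 + 0.29881 = 9.3575.
P₂ = g₂ e^(−E₂/kT) / Z = 2.4442/9.3575 = 0.261.

0.261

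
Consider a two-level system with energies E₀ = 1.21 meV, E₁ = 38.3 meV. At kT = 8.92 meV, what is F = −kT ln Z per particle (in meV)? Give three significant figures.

1.07 meV

Eᵢ/kT = 0.13565, 4.2937.
Z = Σ e^(−Eᵢ/kT) = e^(−0.13565) + e^(−4.2937) = 0.87315 + 0.013654 = 0.88680.
F = −kT ln Z = −8.92 × ln(0.88680) = −8.92 × -0.12014 = 1.07 meV.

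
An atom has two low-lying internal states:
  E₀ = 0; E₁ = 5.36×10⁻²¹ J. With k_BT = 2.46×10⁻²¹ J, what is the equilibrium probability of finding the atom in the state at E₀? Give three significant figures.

Eᵢ/kT = 0, 2.1789.
Z = Σ e^(−Eᵢ/kT) = e^(−0) + e^(−2.1789) = 1.0000 + 0.11317 = 1.1132.
P₀ = e^(−E₀/kT) / Z = 1.0000/1.1132 = 0.898.

0.898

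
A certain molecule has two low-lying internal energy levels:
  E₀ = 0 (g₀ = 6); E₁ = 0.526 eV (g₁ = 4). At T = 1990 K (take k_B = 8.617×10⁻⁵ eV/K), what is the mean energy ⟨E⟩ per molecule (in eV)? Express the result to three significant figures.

0.0158 eV

k_BT = 8.617×10⁻⁵ × 1990 K = 0.17148 eV.
Eᵢ/kT = 0, 3.0674.
Z = Σ gᵢe^(−Eᵢ/kT) = 6·e^(−0) + 4·e^(−3.0674) = 6.0000 + 0.18617 = 6.1862.
⟨E⟩ = Σ Eᵢ gᵢe^(−Eᵢ/kT) / Z = (0·6.0000 + 0.526·0.18617) / 6.1862 = 0.0158 eV.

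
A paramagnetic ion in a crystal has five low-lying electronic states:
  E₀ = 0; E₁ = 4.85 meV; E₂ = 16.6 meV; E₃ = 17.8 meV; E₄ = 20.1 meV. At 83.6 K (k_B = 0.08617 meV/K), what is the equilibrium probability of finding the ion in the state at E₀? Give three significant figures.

k_BT = 0.08617 × 83.6 K = 7.2038 meV.
Eᵢ/kT = 0, 0.67326, 2.3043, 2.4709, 2.7902.
Z = Σ e^(−Eᵢ/kT) = e^(−0) + e^(−0.67326) + e^(−2.3043) + e^(−2.4709) + e^(−2.7902) = 1.0000 + 0.51004 + 0.099829 + 0.084509 + 0.061409 = 1.7558.
P₀ = e^(−E₀/kT) / Z = 1.0000/1.7558 = 0.570.

0.570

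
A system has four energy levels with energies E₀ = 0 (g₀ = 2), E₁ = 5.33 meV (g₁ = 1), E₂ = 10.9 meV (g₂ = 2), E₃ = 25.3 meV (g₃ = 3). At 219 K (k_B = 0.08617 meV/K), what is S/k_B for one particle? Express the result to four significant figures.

k_BT = 0.08617 × 219 K = 18.8712 meV.
Eᵢ/kT = 0, 0.282441, 0.577600, 1.34067.
Z = Σ gᵢe^(−Eᵢ/kT) = 2·e^(−0) + 1·e^(−0.282441) + 2·e^(−0.577600) + 3·e^(−1.34067) = 2.00000 + 0.753941 + 1.12249 + 0.785011 = 4.66144.
⟨E⟩ = Σ EᵢPᵢ = 7.74748 meV.
S/k_B = ln Z + ⟨E⟩/kT = ln(4.66144) + 7.74748/18.8712 = 1.53932 + 0.410545 = 1.950.

1.950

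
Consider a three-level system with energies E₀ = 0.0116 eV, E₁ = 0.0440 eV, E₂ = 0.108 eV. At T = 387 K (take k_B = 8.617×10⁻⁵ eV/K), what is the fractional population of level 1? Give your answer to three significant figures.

0.264

k_BT = 8.617×10⁻⁵ × 387 K = 0.033348 eV.
Eᵢ/kT = 0.34785, 1.3194, 3.2386.
Z = Σ e^(−Eᵢ/kT) = e^(−0.34785) + e^(−1.3194) + e^(−3.2386) = 0.70620 + 0.26730 + 0.039219 = 1.0127.
P₁ = e^(−E₁/kT) / Z = 0.26730/1.0127 = 0.264.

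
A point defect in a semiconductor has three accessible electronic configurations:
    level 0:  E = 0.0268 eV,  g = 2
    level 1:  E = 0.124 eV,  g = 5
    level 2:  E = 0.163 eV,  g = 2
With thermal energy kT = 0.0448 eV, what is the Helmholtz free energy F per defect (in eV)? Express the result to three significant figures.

Eᵢ/kT = 0.59821, 2.7679, 3.6384.
Z = Σ gᵢe^(−Eᵢ/kT) = 2·e^(−0.59821) + 5·e^(−2.7679) + 2·e^(−3.6384) = 1.0996 + 0.31397 + 0.052589 = 1.4662.
F = −kT ln Z = −0.0448 × ln(1.4662) = −0.0448 × 0.38267 = -0.0171 eV.

-0.0171 eV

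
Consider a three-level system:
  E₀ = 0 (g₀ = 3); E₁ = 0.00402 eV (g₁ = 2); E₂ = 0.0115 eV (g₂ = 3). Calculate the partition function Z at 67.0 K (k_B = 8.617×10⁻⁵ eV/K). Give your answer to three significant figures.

Z = 4.41

k_BT = 8.617×10⁻⁵ × 67.0 K = 0.0057734 eV.
Eᵢ/kT = 0, 0.69630, 1.9919.
Z = Σ gᵢe^(−Eᵢ/kT) = 3·e^(−0) + 2·e^(−0.69630) + 3·e^(−1.9919) = 3.0000 + 0.99685 + 0.40931 = 4.4062.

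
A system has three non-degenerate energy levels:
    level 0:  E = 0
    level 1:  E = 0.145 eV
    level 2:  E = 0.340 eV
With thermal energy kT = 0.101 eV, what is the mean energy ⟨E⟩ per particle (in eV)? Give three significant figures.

Eᵢ/kT = 0, 1.4356, 3.3663.
Z = Σ e^(−Eᵢ/kT) = e^(−0) + e^(−1.4356) + e^(−3.3663) = 1.0000 + 0.23797 + 0.034517 = 1.2725.
⟨E⟩ = Σ Eᵢ e^(−Eᵢ/kT) / Z = (0·1.0000 + 0.145·0.23797 + 0.340·0.034517) / 1.2725 = 0.0363 eV.

0.0363 eV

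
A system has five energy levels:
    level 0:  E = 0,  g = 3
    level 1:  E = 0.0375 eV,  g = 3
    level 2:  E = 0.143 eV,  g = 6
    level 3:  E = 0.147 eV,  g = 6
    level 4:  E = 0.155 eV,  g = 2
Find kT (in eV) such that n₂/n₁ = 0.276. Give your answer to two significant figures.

0.053 eV

n₂/n₁ = (g₂/g₁) exp[−(E₂−E₁)/kT] = 0.276.
⇒ (E₂−E₁)/kT = ln((6/3)/0.276) = ln(7.246) = 1.980.
kT = 0.1055 eV / 1.980 = 0.053 eV.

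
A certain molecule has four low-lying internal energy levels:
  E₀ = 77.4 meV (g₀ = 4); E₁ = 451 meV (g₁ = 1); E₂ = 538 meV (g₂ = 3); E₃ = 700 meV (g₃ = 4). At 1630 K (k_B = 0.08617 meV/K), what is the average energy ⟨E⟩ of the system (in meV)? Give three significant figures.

k_BT = 0.08617 × 1630 K = 140.46 meV.
Eᵢ/kT = 0.55105, 3.2109, 3.8303, 4.9836.
Z = Σ gᵢe^(−Eᵢ/kT) = 4·e^(−0.55105) + 1·e^(−3.2109) + 3·e^(−3.8303) + 4·e^(−4.9836) = 2.3054 + 0.040320 + 0.065109 + 0.027397 = 2.4382.
⟨E⟩ = Σ Eᵢ gᵢe^(−Eᵢ/kT) / Z = (77.4·2.3054 + 451·0.040320 + 538·0.065109 + 700·0.027397) / 2.4382 = 103 meV.

103 meV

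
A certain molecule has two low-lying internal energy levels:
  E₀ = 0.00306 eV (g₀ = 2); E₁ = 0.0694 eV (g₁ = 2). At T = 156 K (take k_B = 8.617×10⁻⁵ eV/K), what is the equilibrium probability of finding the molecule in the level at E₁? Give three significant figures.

0.00714

k_BT = 8.617×10⁻⁵ × 156 K = 0.013443 eV.
Eᵢ/kT = 0.22763, 5.1625.
Z = Σ gᵢe^(−Eᵢ/kT) = 2·e^(−0.22763) + 2·e^(−5.1625) = 1.5928 + 0.011455 = 1.6043.
P₁ = g₁ e^(−E₁/kT) / Z = 0.011455/1.6043 = 0.00714.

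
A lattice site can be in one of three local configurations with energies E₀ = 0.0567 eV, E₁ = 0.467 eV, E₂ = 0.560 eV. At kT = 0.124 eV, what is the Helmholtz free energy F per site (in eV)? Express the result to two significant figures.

0.050 eV

Eᵢ/kT = 0.4573, 3.766, 4.516.
Z = Σ e^(−Eᵢ/kT) = e^(−0.4573) + e^(−3.766) + e^(−4.516) = 0.6330 + 0.02314 + 0.01093 = 0.6671.
F = −kT ln Z = −0.124 × ln(0.6671) = −0.124 × -0.4048 = 0.050 eV.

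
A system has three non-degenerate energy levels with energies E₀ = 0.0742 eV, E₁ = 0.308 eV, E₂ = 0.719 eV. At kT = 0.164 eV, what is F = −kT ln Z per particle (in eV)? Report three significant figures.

0.0363 eV

Eᵢ/kT = 0.45244, 1.8780, 4.3841.
Z = Σ e^(−Eᵢ/kT) = e^(−0.45244) + e^(−1.8780) + e^(−4.3841) = 0.63607 + 0.15290 + 0.012474 = 0.80144.
F = −kT ln Z = −0.164 × ln(0.80144) = −0.164 × -0.22135 = 0.0363 eV.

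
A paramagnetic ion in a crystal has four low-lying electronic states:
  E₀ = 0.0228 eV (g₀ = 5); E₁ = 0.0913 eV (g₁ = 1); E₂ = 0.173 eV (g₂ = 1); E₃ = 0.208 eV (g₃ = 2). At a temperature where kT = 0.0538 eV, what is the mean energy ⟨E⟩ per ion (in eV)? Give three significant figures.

0.0302 eV

Eᵢ/kT = 0.42379, 1.6970, 3.2156, 3.8662.
Z = Σ gᵢe^(−Eᵢ/kT) = 5·e^(−0.42379) + 1·e^(−1.6970) + 1·e^(−3.2156) + 2·e^(−3.8662) = 3.2728 + 0.18323 + 0.040131 + 0.041876 = 3.5380.
⟨E⟩ = Σ Eᵢ gᵢe^(−Eᵢ/kT) / Z = (0.0228·3.2728 + 0.0913·0.18323 + 0.173·0.040131 + 0.208·0.041876) / 3.5380 = 0.0302 eV.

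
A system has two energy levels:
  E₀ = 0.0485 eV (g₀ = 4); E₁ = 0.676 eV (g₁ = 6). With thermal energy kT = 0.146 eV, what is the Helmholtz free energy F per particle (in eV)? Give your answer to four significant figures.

-0.1568 eV

Eᵢ/kT = 0.332192, 4.63014.
Z = Σ gᵢe^(−Eᵢ/kT) = 4·e^(−0.332192) + 6·e^(−4.63014) = 2.86940 + 0.0585204 = 2.92792.
F = −kT ln Z = −0.146 × ln(2.92792) = −0.146 × 1.07429 = -0.1568 eV.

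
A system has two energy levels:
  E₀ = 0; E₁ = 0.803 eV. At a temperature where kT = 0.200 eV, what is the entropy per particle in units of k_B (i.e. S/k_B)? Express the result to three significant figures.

0.0890

Eᵢ/kT = 0, 4.0150.
Z = Σ e^(−Eᵢ/kT) = e^(−0) + e^(−4.0150) = 1.0000 + 0.018043 = 1.0180.
⟨E⟩ = Σ EᵢPᵢ = 0.014232 eV.
S/k_B = ln Z + ⟨E⟩/kT = ln(1.0180) + 0.014232/0.200 = 0.017840 + 0.071160 = 0.0890.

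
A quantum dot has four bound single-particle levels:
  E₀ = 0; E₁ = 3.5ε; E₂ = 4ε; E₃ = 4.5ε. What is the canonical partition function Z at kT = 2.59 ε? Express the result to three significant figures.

Eᵢ/kT = 0, 1.3514, 1.5444, 1.7375.
Z = Σ e^(−Eᵢ/kT) = e^(−0) + e^(−1.3514) + e^(−1.5444) + e^(−1.7375) = 1.0000 + 0.25888 + 0.21344 + 0.17596 = 1.6483.

Z = 1.65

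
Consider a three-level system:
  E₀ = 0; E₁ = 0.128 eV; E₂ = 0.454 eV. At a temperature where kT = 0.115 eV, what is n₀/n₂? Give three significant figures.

n₀/n₂ = exp[−(E₀−E₂)/kT] = exp(−(-0.454 eV)/(0.115 eV)) = exp(3.9478) = 51.8.

51.8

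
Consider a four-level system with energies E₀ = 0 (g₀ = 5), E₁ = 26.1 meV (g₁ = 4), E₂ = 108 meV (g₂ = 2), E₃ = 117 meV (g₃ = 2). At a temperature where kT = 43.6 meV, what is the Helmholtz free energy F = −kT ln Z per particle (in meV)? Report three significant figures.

-87.9 meV

Eᵢ/kT = 0, 0.59862, 2.4771, 2.6835.
Z = Σ gᵢe^(−Eᵢ/kT) = 5·e^(−0) + 4·e^(−0.59862) + 2·e^(−2.4771) + 2·e^(−2.6835) = 5.0000 + 2.1983 + 0.16797 + 0.13665 = 7.5029.
F = −kT ln Z = −43.6 × ln(7.5029) = −43.6 × 2.0153 = -87.9 meV.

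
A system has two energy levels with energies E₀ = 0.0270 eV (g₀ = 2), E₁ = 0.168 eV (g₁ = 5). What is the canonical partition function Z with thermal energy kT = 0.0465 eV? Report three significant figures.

Z = 1.25

Eᵢ/kT = 0.58065, 3.6129.
Z = Σ gᵢe^(−Eᵢ/kT) = 2·e^(−0.58065) + 5·e^(−3.6129) = 1.1191 + 0.13487 = 1.2540.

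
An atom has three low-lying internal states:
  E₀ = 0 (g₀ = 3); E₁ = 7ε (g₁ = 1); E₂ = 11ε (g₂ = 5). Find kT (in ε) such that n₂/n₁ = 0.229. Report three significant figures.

n₂/n₁ = (g₂/g₁) exp[−(E₂−E₁)/kT] = 0.229.
⇒ (E₂−E₁)/kT = ln((5/1)/0.229) = ln(21.834) = 3.0835.
kT = 4ε / 3.0835 = 1.30 ε.

1.30 ε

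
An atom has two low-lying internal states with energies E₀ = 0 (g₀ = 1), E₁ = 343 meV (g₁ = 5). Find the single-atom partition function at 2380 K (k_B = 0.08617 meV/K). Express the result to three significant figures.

Z = 1.94

k_BT = 0.08617 × 2380 K = 205.08 meV.
Eᵢ/kT = 0, 1.6725.
Z = Σ gᵢe^(−Eᵢ/kT) = 1·e^(−0) + 5·e^(−1.6725) = 1.0000 + 0.93889 = 1.9389.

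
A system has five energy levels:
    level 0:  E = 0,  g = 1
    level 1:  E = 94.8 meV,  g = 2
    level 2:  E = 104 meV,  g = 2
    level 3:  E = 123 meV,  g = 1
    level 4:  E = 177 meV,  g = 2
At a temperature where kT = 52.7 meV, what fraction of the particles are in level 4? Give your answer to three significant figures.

Eᵢ/kT = 0, 1.7989, 1.9734, 2.3340, 3.3586.
Z = Σ gᵢe^(−Eᵢ/kT) = 1·e^(−0) + 2·e^(−1.7989) + 2·e^(−1.9734) + 1·e^(−2.3340) + 2·e^(−3.3586) = 1.0000 + 0.33096 + 0.27797 + 0.096907 + 0.069568 = 1.7754.
P₄ = g₄ e^(−E₄/kT) / Z = 0.069568/1.7754 = 0.0392.

0.0392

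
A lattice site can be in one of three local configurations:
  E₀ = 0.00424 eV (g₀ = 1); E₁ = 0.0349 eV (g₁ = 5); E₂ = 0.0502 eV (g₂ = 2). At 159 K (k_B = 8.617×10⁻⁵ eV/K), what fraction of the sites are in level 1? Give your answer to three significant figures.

k_BT = 8.617×10⁻⁵ × 159 K = 0.013701 eV.
Eᵢ/kT = 0.30947, 2.5473, 3.6640.
Z = Σ gᵢe^(−Eᵢ/kT) = 1·e^(−0.30947) + 5·e^(−2.5473) + 2·e^(−3.6640) = 0.73384 + 0.39146 + 0.051260 = 1.1766.
P₁ = g₁ e^(−E₁/kT) / Z = 0.39146/1.1766 = 0.333.

0.333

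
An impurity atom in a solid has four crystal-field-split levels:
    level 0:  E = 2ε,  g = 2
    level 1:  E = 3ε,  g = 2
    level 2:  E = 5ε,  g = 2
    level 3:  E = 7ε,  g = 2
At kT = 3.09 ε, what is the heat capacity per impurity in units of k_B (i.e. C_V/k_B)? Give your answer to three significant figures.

Eᵢ/kT = 0.64725, 0.97087, 1.6181, 2.2654.
Z = Σ gᵢe^(−Eᵢ/kT) = 2·e^(−0.64725) + 2·e^(−0.97087) + 2·e^(−1.6181) + 2·e^(−2.2654) = 1.0470 + 0.75751 + 0.39655 + 0.20758 = 2.4086.
⟨E⟩ = 3.2394 ε, ⟨E²⟩ = 12.908 ε².
C_V/k_B = (⟨E²⟩ − ⟨E⟩²)/(kT)² = (12.908 − 10.494)/9.5481 = 0.253.

0.253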